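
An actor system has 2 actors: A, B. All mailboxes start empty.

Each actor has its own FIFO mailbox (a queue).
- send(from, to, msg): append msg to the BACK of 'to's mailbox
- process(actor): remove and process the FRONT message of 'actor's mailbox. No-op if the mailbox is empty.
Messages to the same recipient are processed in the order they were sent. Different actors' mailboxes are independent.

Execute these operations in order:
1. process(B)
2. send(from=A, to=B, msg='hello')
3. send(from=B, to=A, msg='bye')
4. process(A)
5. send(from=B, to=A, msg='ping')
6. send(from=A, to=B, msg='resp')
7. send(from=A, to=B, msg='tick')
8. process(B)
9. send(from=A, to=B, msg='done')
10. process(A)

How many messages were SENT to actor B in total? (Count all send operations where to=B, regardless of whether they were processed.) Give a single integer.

After 1 (process(B)): A:[] B:[]
After 2 (send(from=A, to=B, msg='hello')): A:[] B:[hello]
After 3 (send(from=B, to=A, msg='bye')): A:[bye] B:[hello]
After 4 (process(A)): A:[] B:[hello]
After 5 (send(from=B, to=A, msg='ping')): A:[ping] B:[hello]
After 6 (send(from=A, to=B, msg='resp')): A:[ping] B:[hello,resp]
After 7 (send(from=A, to=B, msg='tick')): A:[ping] B:[hello,resp,tick]
After 8 (process(B)): A:[ping] B:[resp,tick]
After 9 (send(from=A, to=B, msg='done')): A:[ping] B:[resp,tick,done]
After 10 (process(A)): A:[] B:[resp,tick,done]

Answer: 4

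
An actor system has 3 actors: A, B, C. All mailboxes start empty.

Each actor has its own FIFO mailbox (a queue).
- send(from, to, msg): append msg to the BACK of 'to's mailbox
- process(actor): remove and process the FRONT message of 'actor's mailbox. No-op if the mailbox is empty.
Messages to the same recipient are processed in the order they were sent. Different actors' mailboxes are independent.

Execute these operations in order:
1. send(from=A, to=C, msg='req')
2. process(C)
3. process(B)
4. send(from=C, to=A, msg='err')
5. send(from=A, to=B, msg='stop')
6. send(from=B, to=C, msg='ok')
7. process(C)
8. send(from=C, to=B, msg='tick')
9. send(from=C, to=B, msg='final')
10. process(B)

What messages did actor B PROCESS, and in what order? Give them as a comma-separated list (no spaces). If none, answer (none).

Answer: stop

Derivation:
After 1 (send(from=A, to=C, msg='req')): A:[] B:[] C:[req]
After 2 (process(C)): A:[] B:[] C:[]
After 3 (process(B)): A:[] B:[] C:[]
After 4 (send(from=C, to=A, msg='err')): A:[err] B:[] C:[]
After 5 (send(from=A, to=B, msg='stop')): A:[err] B:[stop] C:[]
After 6 (send(from=B, to=C, msg='ok')): A:[err] B:[stop] C:[ok]
After 7 (process(C)): A:[err] B:[stop] C:[]
After 8 (send(from=C, to=B, msg='tick')): A:[err] B:[stop,tick] C:[]
After 9 (send(from=C, to=B, msg='final')): A:[err] B:[stop,tick,final] C:[]
After 10 (process(B)): A:[err] B:[tick,final] C:[]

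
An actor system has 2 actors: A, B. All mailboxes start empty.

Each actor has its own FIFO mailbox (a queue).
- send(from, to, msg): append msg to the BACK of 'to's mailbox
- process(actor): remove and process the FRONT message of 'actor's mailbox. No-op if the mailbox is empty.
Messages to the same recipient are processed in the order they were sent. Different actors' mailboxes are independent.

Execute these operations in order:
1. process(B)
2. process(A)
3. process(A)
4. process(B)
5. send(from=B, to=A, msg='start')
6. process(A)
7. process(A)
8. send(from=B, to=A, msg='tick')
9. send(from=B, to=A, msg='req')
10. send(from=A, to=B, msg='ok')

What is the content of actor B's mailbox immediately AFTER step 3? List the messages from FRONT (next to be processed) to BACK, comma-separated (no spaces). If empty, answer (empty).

After 1 (process(B)): A:[] B:[]
After 2 (process(A)): A:[] B:[]
After 3 (process(A)): A:[] B:[]

(empty)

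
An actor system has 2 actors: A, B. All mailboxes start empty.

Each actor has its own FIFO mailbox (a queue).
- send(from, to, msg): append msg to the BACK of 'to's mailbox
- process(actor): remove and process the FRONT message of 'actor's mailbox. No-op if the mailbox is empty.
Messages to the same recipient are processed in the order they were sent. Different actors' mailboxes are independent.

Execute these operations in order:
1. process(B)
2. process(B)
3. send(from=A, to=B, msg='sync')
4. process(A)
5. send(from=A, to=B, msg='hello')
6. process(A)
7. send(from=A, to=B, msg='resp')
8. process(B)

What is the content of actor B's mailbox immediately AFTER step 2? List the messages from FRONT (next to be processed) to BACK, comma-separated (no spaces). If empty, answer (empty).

After 1 (process(B)): A:[] B:[]
After 2 (process(B)): A:[] B:[]

(empty)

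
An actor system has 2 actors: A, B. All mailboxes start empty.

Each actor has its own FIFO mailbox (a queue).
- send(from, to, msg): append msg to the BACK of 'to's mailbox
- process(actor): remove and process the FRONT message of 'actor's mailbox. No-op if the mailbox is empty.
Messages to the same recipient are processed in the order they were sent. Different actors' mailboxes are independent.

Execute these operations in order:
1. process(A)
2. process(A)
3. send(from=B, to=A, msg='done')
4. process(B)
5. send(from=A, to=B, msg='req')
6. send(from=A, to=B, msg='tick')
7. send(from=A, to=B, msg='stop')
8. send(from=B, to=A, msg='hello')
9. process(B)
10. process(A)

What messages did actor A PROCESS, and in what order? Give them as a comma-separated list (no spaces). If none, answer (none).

Answer: done

Derivation:
After 1 (process(A)): A:[] B:[]
After 2 (process(A)): A:[] B:[]
After 3 (send(from=B, to=A, msg='done')): A:[done] B:[]
After 4 (process(B)): A:[done] B:[]
After 5 (send(from=A, to=B, msg='req')): A:[done] B:[req]
After 6 (send(from=A, to=B, msg='tick')): A:[done] B:[req,tick]
After 7 (send(from=A, to=B, msg='stop')): A:[done] B:[req,tick,stop]
After 8 (send(from=B, to=A, msg='hello')): A:[done,hello] B:[req,tick,stop]
After 9 (process(B)): A:[done,hello] B:[tick,stop]
After 10 (process(A)): A:[hello] B:[tick,stop]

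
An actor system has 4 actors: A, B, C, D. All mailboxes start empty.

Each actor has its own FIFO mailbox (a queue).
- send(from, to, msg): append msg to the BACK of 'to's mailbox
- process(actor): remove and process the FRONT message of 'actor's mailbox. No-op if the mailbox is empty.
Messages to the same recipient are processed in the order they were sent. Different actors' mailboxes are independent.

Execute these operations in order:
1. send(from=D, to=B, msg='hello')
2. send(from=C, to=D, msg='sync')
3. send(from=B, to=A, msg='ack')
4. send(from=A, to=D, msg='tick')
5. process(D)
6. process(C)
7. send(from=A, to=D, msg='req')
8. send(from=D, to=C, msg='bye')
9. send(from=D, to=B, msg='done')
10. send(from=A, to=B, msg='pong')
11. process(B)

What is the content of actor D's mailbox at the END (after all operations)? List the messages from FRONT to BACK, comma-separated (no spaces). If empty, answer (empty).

After 1 (send(from=D, to=B, msg='hello')): A:[] B:[hello] C:[] D:[]
After 2 (send(from=C, to=D, msg='sync')): A:[] B:[hello] C:[] D:[sync]
After 3 (send(from=B, to=A, msg='ack')): A:[ack] B:[hello] C:[] D:[sync]
After 4 (send(from=A, to=D, msg='tick')): A:[ack] B:[hello] C:[] D:[sync,tick]
After 5 (process(D)): A:[ack] B:[hello] C:[] D:[tick]
After 6 (process(C)): A:[ack] B:[hello] C:[] D:[tick]
After 7 (send(from=A, to=D, msg='req')): A:[ack] B:[hello] C:[] D:[tick,req]
After 8 (send(from=D, to=C, msg='bye')): A:[ack] B:[hello] C:[bye] D:[tick,req]
After 9 (send(from=D, to=B, msg='done')): A:[ack] B:[hello,done] C:[bye] D:[tick,req]
After 10 (send(from=A, to=B, msg='pong')): A:[ack] B:[hello,done,pong] C:[bye] D:[tick,req]
After 11 (process(B)): A:[ack] B:[done,pong] C:[bye] D:[tick,req]

Answer: tick,req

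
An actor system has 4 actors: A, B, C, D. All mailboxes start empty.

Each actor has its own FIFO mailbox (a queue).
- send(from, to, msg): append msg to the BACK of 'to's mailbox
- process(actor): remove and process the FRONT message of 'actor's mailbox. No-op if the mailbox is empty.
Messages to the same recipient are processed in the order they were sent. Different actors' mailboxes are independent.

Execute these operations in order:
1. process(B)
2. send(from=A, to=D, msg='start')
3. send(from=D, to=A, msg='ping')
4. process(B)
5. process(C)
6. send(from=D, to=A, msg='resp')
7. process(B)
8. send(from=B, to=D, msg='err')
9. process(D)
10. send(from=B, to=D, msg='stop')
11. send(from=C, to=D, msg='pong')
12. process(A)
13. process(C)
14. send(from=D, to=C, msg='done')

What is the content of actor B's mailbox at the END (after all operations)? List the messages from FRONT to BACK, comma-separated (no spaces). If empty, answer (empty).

After 1 (process(B)): A:[] B:[] C:[] D:[]
After 2 (send(from=A, to=D, msg='start')): A:[] B:[] C:[] D:[start]
After 3 (send(from=D, to=A, msg='ping')): A:[ping] B:[] C:[] D:[start]
After 4 (process(B)): A:[ping] B:[] C:[] D:[start]
After 5 (process(C)): A:[ping] B:[] C:[] D:[start]
After 6 (send(from=D, to=A, msg='resp')): A:[ping,resp] B:[] C:[] D:[start]
After 7 (process(B)): A:[ping,resp] B:[] C:[] D:[start]
After 8 (send(from=B, to=D, msg='err')): A:[ping,resp] B:[] C:[] D:[start,err]
After 9 (process(D)): A:[ping,resp] B:[] C:[] D:[err]
After 10 (send(from=B, to=D, msg='stop')): A:[ping,resp] B:[] C:[] D:[err,stop]
After 11 (send(from=C, to=D, msg='pong')): A:[ping,resp] B:[] C:[] D:[err,stop,pong]
After 12 (process(A)): A:[resp] B:[] C:[] D:[err,stop,pong]
After 13 (process(C)): A:[resp] B:[] C:[] D:[err,stop,pong]
After 14 (send(from=D, to=C, msg='done')): A:[resp] B:[] C:[done] D:[err,stop,pong]

Answer: (empty)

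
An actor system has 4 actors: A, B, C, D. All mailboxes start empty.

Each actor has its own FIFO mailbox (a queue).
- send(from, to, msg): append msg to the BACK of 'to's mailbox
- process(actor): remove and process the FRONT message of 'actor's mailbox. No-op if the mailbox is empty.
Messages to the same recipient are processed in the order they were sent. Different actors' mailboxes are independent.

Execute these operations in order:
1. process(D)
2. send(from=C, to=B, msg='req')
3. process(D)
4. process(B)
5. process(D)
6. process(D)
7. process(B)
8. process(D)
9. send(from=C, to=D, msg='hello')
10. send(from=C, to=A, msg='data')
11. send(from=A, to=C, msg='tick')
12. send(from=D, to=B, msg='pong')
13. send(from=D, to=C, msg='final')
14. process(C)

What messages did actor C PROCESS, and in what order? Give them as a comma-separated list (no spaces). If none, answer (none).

Answer: tick

Derivation:
After 1 (process(D)): A:[] B:[] C:[] D:[]
After 2 (send(from=C, to=B, msg='req')): A:[] B:[req] C:[] D:[]
After 3 (process(D)): A:[] B:[req] C:[] D:[]
After 4 (process(B)): A:[] B:[] C:[] D:[]
After 5 (process(D)): A:[] B:[] C:[] D:[]
After 6 (process(D)): A:[] B:[] C:[] D:[]
After 7 (process(B)): A:[] B:[] C:[] D:[]
After 8 (process(D)): A:[] B:[] C:[] D:[]
After 9 (send(from=C, to=D, msg='hello')): A:[] B:[] C:[] D:[hello]
After 10 (send(from=C, to=A, msg='data')): A:[data] B:[] C:[] D:[hello]
After 11 (send(from=A, to=C, msg='tick')): A:[data] B:[] C:[tick] D:[hello]
After 12 (send(from=D, to=B, msg='pong')): A:[data] B:[pong] C:[tick] D:[hello]
After 13 (send(from=D, to=C, msg='final')): A:[data] B:[pong] C:[tick,final] D:[hello]
After 14 (process(C)): A:[data] B:[pong] C:[final] D:[hello]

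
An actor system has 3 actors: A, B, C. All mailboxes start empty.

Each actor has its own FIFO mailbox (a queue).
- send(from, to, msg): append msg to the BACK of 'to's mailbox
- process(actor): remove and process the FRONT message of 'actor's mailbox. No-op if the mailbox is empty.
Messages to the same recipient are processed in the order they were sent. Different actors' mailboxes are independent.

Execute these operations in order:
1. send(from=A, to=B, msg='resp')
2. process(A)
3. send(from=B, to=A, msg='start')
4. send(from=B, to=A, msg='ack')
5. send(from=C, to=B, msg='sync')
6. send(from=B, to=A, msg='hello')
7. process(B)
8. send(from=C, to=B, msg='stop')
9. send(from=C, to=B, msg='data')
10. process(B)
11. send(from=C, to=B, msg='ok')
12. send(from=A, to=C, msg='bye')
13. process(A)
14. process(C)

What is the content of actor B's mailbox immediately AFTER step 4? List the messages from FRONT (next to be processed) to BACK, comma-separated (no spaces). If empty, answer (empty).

After 1 (send(from=A, to=B, msg='resp')): A:[] B:[resp] C:[]
After 2 (process(A)): A:[] B:[resp] C:[]
After 3 (send(from=B, to=A, msg='start')): A:[start] B:[resp] C:[]
After 4 (send(from=B, to=A, msg='ack')): A:[start,ack] B:[resp] C:[]

resp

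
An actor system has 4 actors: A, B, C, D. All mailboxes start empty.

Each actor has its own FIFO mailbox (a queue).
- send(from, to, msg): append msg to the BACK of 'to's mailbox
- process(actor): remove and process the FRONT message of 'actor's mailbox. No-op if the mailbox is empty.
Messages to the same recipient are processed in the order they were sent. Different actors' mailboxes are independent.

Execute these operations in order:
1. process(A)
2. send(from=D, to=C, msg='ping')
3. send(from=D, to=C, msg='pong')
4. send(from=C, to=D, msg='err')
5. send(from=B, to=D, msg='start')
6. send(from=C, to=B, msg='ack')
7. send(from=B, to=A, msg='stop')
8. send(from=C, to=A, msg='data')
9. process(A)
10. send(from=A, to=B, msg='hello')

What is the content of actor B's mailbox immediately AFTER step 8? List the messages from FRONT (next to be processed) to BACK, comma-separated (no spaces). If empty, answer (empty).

After 1 (process(A)): A:[] B:[] C:[] D:[]
After 2 (send(from=D, to=C, msg='ping')): A:[] B:[] C:[ping] D:[]
After 3 (send(from=D, to=C, msg='pong')): A:[] B:[] C:[ping,pong] D:[]
After 4 (send(from=C, to=D, msg='err')): A:[] B:[] C:[ping,pong] D:[err]
After 5 (send(from=B, to=D, msg='start')): A:[] B:[] C:[ping,pong] D:[err,start]
After 6 (send(from=C, to=B, msg='ack')): A:[] B:[ack] C:[ping,pong] D:[err,start]
After 7 (send(from=B, to=A, msg='stop')): A:[stop] B:[ack] C:[ping,pong] D:[err,start]
After 8 (send(from=C, to=A, msg='data')): A:[stop,data] B:[ack] C:[ping,pong] D:[err,start]

ack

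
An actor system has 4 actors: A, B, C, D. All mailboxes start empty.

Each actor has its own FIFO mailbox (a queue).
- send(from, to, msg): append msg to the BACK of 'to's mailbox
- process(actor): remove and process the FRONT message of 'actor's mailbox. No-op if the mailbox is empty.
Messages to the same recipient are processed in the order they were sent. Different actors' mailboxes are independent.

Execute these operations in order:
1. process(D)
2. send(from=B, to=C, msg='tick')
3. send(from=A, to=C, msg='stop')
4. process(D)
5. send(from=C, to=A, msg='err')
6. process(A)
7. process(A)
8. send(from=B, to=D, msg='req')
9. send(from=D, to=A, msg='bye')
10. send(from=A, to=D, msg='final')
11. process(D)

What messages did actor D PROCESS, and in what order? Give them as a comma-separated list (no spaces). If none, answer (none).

After 1 (process(D)): A:[] B:[] C:[] D:[]
After 2 (send(from=B, to=C, msg='tick')): A:[] B:[] C:[tick] D:[]
After 3 (send(from=A, to=C, msg='stop')): A:[] B:[] C:[tick,stop] D:[]
After 4 (process(D)): A:[] B:[] C:[tick,stop] D:[]
After 5 (send(from=C, to=A, msg='err')): A:[err] B:[] C:[tick,stop] D:[]
After 6 (process(A)): A:[] B:[] C:[tick,stop] D:[]
After 7 (process(A)): A:[] B:[] C:[tick,stop] D:[]
After 8 (send(from=B, to=D, msg='req')): A:[] B:[] C:[tick,stop] D:[req]
After 9 (send(from=D, to=A, msg='bye')): A:[bye] B:[] C:[tick,stop] D:[req]
After 10 (send(from=A, to=D, msg='final')): A:[bye] B:[] C:[tick,stop] D:[req,final]
After 11 (process(D)): A:[bye] B:[] C:[tick,stop] D:[final]

Answer: req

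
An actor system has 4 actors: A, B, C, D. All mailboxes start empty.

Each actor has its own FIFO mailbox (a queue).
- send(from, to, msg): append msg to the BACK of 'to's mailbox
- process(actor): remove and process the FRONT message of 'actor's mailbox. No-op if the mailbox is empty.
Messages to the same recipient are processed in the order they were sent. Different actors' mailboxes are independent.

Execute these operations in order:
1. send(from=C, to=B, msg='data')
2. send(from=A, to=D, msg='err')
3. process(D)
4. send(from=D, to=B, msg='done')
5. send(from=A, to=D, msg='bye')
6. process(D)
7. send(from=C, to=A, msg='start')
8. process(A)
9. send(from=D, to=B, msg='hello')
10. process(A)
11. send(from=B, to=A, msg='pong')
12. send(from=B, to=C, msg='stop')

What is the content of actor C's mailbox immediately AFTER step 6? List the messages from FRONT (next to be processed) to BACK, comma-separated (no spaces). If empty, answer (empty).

After 1 (send(from=C, to=B, msg='data')): A:[] B:[data] C:[] D:[]
After 2 (send(from=A, to=D, msg='err')): A:[] B:[data] C:[] D:[err]
After 3 (process(D)): A:[] B:[data] C:[] D:[]
After 4 (send(from=D, to=B, msg='done')): A:[] B:[data,done] C:[] D:[]
After 5 (send(from=A, to=D, msg='bye')): A:[] B:[data,done] C:[] D:[bye]
After 6 (process(D)): A:[] B:[data,done] C:[] D:[]

(empty)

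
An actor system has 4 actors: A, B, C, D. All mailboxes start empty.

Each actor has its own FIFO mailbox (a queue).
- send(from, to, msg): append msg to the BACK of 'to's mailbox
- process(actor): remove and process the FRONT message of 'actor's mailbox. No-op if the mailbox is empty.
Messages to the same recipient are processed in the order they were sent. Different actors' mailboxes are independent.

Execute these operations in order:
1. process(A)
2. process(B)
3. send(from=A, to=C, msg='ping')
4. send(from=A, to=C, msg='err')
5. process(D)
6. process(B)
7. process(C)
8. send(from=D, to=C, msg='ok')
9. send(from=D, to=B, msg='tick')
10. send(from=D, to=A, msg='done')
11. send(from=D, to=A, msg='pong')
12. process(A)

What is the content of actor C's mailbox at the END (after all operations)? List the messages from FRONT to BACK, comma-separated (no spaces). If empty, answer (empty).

After 1 (process(A)): A:[] B:[] C:[] D:[]
After 2 (process(B)): A:[] B:[] C:[] D:[]
After 3 (send(from=A, to=C, msg='ping')): A:[] B:[] C:[ping] D:[]
After 4 (send(from=A, to=C, msg='err')): A:[] B:[] C:[ping,err] D:[]
After 5 (process(D)): A:[] B:[] C:[ping,err] D:[]
After 6 (process(B)): A:[] B:[] C:[ping,err] D:[]
After 7 (process(C)): A:[] B:[] C:[err] D:[]
After 8 (send(from=D, to=C, msg='ok')): A:[] B:[] C:[err,ok] D:[]
After 9 (send(from=D, to=B, msg='tick')): A:[] B:[tick] C:[err,ok] D:[]
After 10 (send(from=D, to=A, msg='done')): A:[done] B:[tick] C:[err,ok] D:[]
After 11 (send(from=D, to=A, msg='pong')): A:[done,pong] B:[tick] C:[err,ok] D:[]
After 12 (process(A)): A:[pong] B:[tick] C:[err,ok] D:[]

Answer: err,ok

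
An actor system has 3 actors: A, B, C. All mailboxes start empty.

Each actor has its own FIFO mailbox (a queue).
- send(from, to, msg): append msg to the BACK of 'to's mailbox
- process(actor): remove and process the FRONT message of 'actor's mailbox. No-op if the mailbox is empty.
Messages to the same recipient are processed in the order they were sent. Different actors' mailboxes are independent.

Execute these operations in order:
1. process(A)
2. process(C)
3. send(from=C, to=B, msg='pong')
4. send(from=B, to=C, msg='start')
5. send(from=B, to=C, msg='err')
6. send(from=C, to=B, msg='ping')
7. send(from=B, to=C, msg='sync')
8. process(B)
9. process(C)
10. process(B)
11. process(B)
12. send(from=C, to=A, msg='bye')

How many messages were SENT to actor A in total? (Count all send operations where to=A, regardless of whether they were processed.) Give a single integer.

After 1 (process(A)): A:[] B:[] C:[]
After 2 (process(C)): A:[] B:[] C:[]
After 3 (send(from=C, to=B, msg='pong')): A:[] B:[pong] C:[]
After 4 (send(from=B, to=C, msg='start')): A:[] B:[pong] C:[start]
After 5 (send(from=B, to=C, msg='err')): A:[] B:[pong] C:[start,err]
After 6 (send(from=C, to=B, msg='ping')): A:[] B:[pong,ping] C:[start,err]
After 7 (send(from=B, to=C, msg='sync')): A:[] B:[pong,ping] C:[start,err,sync]
After 8 (process(B)): A:[] B:[ping] C:[start,err,sync]
After 9 (process(C)): A:[] B:[ping] C:[err,sync]
After 10 (process(B)): A:[] B:[] C:[err,sync]
After 11 (process(B)): A:[] B:[] C:[err,sync]
After 12 (send(from=C, to=A, msg='bye')): A:[bye] B:[] C:[err,sync]

Answer: 1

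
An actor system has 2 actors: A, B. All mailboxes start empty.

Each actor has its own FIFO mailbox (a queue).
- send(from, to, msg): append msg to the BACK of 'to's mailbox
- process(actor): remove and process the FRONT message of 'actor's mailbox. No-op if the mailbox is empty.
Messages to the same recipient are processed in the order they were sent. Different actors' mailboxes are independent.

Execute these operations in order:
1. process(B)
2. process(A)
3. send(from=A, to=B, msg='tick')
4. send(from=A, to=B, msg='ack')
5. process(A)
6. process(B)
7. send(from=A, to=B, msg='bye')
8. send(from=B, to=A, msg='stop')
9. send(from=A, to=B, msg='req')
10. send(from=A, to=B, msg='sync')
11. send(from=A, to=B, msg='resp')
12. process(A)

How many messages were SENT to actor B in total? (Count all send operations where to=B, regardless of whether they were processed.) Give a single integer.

Answer: 6

Derivation:
After 1 (process(B)): A:[] B:[]
After 2 (process(A)): A:[] B:[]
After 3 (send(from=A, to=B, msg='tick')): A:[] B:[tick]
After 4 (send(from=A, to=B, msg='ack')): A:[] B:[tick,ack]
After 5 (process(A)): A:[] B:[tick,ack]
After 6 (process(B)): A:[] B:[ack]
After 7 (send(from=A, to=B, msg='bye')): A:[] B:[ack,bye]
After 8 (send(from=B, to=A, msg='stop')): A:[stop] B:[ack,bye]
After 9 (send(from=A, to=B, msg='req')): A:[stop] B:[ack,bye,req]
After 10 (send(from=A, to=B, msg='sync')): A:[stop] B:[ack,bye,req,sync]
After 11 (send(from=A, to=B, msg='resp')): A:[stop] B:[ack,bye,req,sync,resp]
After 12 (process(A)): A:[] B:[ack,bye,req,sync,resp]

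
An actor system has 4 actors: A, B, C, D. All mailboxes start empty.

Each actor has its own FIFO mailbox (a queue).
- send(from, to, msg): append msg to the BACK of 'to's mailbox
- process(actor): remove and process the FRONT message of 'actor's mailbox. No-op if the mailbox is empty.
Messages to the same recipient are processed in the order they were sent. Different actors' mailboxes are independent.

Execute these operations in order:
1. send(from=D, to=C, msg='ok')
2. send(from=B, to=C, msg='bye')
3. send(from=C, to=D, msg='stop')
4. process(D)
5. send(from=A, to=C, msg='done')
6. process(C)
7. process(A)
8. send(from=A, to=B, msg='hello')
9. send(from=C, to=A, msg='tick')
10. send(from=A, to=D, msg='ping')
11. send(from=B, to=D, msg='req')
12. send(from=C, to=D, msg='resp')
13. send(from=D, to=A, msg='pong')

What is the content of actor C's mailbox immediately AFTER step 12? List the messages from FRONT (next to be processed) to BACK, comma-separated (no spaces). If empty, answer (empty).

After 1 (send(from=D, to=C, msg='ok')): A:[] B:[] C:[ok] D:[]
After 2 (send(from=B, to=C, msg='bye')): A:[] B:[] C:[ok,bye] D:[]
After 3 (send(from=C, to=D, msg='stop')): A:[] B:[] C:[ok,bye] D:[stop]
After 4 (process(D)): A:[] B:[] C:[ok,bye] D:[]
After 5 (send(from=A, to=C, msg='done')): A:[] B:[] C:[ok,bye,done] D:[]
After 6 (process(C)): A:[] B:[] C:[bye,done] D:[]
After 7 (process(A)): A:[] B:[] C:[bye,done] D:[]
After 8 (send(from=A, to=B, msg='hello')): A:[] B:[hello] C:[bye,done] D:[]
After 9 (send(from=C, to=A, msg='tick')): A:[tick] B:[hello] C:[bye,done] D:[]
After 10 (send(from=A, to=D, msg='ping')): A:[tick] B:[hello] C:[bye,done] D:[ping]
After 11 (send(from=B, to=D, msg='req')): A:[tick] B:[hello] C:[bye,done] D:[ping,req]
After 12 (send(from=C, to=D, msg='resp')): A:[tick] B:[hello] C:[bye,done] D:[ping,req,resp]

bye,done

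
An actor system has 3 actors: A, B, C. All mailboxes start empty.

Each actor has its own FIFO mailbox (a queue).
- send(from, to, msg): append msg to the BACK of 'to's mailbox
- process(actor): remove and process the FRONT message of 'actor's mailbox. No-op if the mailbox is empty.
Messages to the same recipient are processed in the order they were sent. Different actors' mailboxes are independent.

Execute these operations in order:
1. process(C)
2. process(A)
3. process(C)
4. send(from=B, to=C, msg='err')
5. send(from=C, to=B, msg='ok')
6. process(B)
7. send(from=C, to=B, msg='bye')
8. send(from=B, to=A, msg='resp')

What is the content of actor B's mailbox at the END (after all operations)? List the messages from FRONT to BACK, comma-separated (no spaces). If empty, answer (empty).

After 1 (process(C)): A:[] B:[] C:[]
After 2 (process(A)): A:[] B:[] C:[]
After 3 (process(C)): A:[] B:[] C:[]
After 4 (send(from=B, to=C, msg='err')): A:[] B:[] C:[err]
After 5 (send(from=C, to=B, msg='ok')): A:[] B:[ok] C:[err]
After 6 (process(B)): A:[] B:[] C:[err]
After 7 (send(from=C, to=B, msg='bye')): A:[] B:[bye] C:[err]
After 8 (send(from=B, to=A, msg='resp')): A:[resp] B:[bye] C:[err]

Answer: bye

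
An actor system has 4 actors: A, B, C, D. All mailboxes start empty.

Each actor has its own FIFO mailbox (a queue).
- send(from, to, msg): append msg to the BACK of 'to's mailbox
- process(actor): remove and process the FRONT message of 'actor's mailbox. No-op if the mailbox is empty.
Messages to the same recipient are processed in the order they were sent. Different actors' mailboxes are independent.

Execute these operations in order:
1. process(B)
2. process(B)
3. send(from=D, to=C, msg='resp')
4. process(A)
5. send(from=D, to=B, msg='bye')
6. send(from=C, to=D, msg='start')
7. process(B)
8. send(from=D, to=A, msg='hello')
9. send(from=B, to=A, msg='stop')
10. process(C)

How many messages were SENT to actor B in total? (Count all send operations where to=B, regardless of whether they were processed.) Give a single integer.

Answer: 1

Derivation:
After 1 (process(B)): A:[] B:[] C:[] D:[]
After 2 (process(B)): A:[] B:[] C:[] D:[]
After 3 (send(from=D, to=C, msg='resp')): A:[] B:[] C:[resp] D:[]
After 4 (process(A)): A:[] B:[] C:[resp] D:[]
After 5 (send(from=D, to=B, msg='bye')): A:[] B:[bye] C:[resp] D:[]
After 6 (send(from=C, to=D, msg='start')): A:[] B:[bye] C:[resp] D:[start]
After 7 (process(B)): A:[] B:[] C:[resp] D:[start]
After 8 (send(from=D, to=A, msg='hello')): A:[hello] B:[] C:[resp] D:[start]
After 9 (send(from=B, to=A, msg='stop')): A:[hello,stop] B:[] C:[resp] D:[start]
After 10 (process(C)): A:[hello,stop] B:[] C:[] D:[start]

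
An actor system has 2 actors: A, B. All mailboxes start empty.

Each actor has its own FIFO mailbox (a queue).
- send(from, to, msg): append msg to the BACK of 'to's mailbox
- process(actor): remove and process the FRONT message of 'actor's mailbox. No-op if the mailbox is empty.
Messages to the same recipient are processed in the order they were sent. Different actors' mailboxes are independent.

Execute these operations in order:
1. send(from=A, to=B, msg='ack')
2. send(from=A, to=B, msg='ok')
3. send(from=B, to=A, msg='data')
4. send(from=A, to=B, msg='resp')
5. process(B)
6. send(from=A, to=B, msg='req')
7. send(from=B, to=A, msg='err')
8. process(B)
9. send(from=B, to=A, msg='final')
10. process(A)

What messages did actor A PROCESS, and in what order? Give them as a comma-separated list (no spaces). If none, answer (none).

Answer: data

Derivation:
After 1 (send(from=A, to=B, msg='ack')): A:[] B:[ack]
After 2 (send(from=A, to=B, msg='ok')): A:[] B:[ack,ok]
After 3 (send(from=B, to=A, msg='data')): A:[data] B:[ack,ok]
After 4 (send(from=A, to=B, msg='resp')): A:[data] B:[ack,ok,resp]
After 5 (process(B)): A:[data] B:[ok,resp]
After 6 (send(from=A, to=B, msg='req')): A:[data] B:[ok,resp,req]
After 7 (send(from=B, to=A, msg='err')): A:[data,err] B:[ok,resp,req]
After 8 (process(B)): A:[data,err] B:[resp,req]
After 9 (send(from=B, to=A, msg='final')): A:[data,err,final] B:[resp,req]
After 10 (process(A)): A:[err,final] B:[resp,req]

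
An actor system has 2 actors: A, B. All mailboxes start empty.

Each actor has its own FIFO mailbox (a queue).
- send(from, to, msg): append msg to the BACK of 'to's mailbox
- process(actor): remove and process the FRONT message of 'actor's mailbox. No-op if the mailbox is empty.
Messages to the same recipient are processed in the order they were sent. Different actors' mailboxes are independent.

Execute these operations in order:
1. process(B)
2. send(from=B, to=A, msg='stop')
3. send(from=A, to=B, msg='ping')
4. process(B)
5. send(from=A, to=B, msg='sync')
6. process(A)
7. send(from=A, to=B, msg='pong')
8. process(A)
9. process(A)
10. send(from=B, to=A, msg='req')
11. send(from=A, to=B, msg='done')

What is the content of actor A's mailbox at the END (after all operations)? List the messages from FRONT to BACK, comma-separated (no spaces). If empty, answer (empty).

Answer: req

Derivation:
After 1 (process(B)): A:[] B:[]
After 2 (send(from=B, to=A, msg='stop')): A:[stop] B:[]
After 3 (send(from=A, to=B, msg='ping')): A:[stop] B:[ping]
After 4 (process(B)): A:[stop] B:[]
After 5 (send(from=A, to=B, msg='sync')): A:[stop] B:[sync]
After 6 (process(A)): A:[] B:[sync]
After 7 (send(from=A, to=B, msg='pong')): A:[] B:[sync,pong]
After 8 (process(A)): A:[] B:[sync,pong]
After 9 (process(A)): A:[] B:[sync,pong]
After 10 (send(from=B, to=A, msg='req')): A:[req] B:[sync,pong]
After 11 (send(from=A, to=B, msg='done')): A:[req] B:[sync,pong,done]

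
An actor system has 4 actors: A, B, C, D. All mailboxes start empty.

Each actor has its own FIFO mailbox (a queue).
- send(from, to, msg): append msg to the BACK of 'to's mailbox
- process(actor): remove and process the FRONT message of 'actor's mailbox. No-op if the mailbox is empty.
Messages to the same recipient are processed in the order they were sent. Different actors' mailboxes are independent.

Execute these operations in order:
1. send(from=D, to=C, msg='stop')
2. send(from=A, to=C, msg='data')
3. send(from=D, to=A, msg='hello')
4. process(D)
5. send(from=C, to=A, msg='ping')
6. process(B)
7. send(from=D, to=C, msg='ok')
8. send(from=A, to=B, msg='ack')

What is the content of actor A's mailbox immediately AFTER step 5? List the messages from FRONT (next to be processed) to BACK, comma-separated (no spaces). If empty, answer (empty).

After 1 (send(from=D, to=C, msg='stop')): A:[] B:[] C:[stop] D:[]
After 2 (send(from=A, to=C, msg='data')): A:[] B:[] C:[stop,data] D:[]
After 3 (send(from=D, to=A, msg='hello')): A:[hello] B:[] C:[stop,data] D:[]
After 4 (process(D)): A:[hello] B:[] C:[stop,data] D:[]
After 5 (send(from=C, to=A, msg='ping')): A:[hello,ping] B:[] C:[stop,data] D:[]

hello,ping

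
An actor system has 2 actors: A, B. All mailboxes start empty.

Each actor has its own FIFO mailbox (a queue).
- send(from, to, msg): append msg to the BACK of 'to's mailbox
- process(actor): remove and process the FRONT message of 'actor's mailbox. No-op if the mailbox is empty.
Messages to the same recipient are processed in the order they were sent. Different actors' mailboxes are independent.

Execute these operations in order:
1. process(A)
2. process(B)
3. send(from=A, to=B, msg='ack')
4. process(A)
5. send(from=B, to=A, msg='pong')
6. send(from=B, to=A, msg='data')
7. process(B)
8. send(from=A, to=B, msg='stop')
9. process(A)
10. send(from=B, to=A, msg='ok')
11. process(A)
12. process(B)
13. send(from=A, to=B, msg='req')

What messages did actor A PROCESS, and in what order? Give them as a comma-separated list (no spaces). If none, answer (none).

After 1 (process(A)): A:[] B:[]
After 2 (process(B)): A:[] B:[]
After 3 (send(from=A, to=B, msg='ack')): A:[] B:[ack]
After 4 (process(A)): A:[] B:[ack]
After 5 (send(from=B, to=A, msg='pong')): A:[pong] B:[ack]
After 6 (send(from=B, to=A, msg='data')): A:[pong,data] B:[ack]
After 7 (process(B)): A:[pong,data] B:[]
After 8 (send(from=A, to=B, msg='stop')): A:[pong,data] B:[stop]
After 9 (process(A)): A:[data] B:[stop]
After 10 (send(from=B, to=A, msg='ok')): A:[data,ok] B:[stop]
After 11 (process(A)): A:[ok] B:[stop]
After 12 (process(B)): A:[ok] B:[]
After 13 (send(from=A, to=B, msg='req')): A:[ok] B:[req]

Answer: pong,data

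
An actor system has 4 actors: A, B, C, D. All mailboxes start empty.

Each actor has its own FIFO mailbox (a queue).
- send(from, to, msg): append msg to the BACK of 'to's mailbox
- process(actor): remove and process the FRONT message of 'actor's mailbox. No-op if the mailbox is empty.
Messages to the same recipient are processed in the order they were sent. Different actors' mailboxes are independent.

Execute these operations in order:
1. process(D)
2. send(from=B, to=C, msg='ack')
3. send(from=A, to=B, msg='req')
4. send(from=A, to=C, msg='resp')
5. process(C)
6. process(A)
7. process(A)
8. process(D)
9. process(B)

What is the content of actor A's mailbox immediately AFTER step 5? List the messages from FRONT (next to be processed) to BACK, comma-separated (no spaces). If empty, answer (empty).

After 1 (process(D)): A:[] B:[] C:[] D:[]
After 2 (send(from=B, to=C, msg='ack')): A:[] B:[] C:[ack] D:[]
After 3 (send(from=A, to=B, msg='req')): A:[] B:[req] C:[ack] D:[]
After 4 (send(from=A, to=C, msg='resp')): A:[] B:[req] C:[ack,resp] D:[]
After 5 (process(C)): A:[] B:[req] C:[resp] D:[]

(empty)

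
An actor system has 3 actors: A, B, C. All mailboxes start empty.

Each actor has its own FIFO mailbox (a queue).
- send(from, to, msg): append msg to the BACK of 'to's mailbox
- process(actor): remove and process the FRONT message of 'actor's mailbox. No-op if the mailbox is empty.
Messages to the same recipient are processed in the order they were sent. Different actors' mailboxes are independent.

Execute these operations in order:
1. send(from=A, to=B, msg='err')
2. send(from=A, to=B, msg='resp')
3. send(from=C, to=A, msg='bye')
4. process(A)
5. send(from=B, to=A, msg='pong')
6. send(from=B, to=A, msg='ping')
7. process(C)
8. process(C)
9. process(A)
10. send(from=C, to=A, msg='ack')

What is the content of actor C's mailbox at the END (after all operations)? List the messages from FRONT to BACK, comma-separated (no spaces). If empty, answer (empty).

After 1 (send(from=A, to=B, msg='err')): A:[] B:[err] C:[]
After 2 (send(from=A, to=B, msg='resp')): A:[] B:[err,resp] C:[]
After 3 (send(from=C, to=A, msg='bye')): A:[bye] B:[err,resp] C:[]
After 4 (process(A)): A:[] B:[err,resp] C:[]
After 5 (send(from=B, to=A, msg='pong')): A:[pong] B:[err,resp] C:[]
After 6 (send(from=B, to=A, msg='ping')): A:[pong,ping] B:[err,resp] C:[]
After 7 (process(C)): A:[pong,ping] B:[err,resp] C:[]
After 8 (process(C)): A:[pong,ping] B:[err,resp] C:[]
After 9 (process(A)): A:[ping] B:[err,resp] C:[]
After 10 (send(from=C, to=A, msg='ack')): A:[ping,ack] B:[err,resp] C:[]

Answer: (empty)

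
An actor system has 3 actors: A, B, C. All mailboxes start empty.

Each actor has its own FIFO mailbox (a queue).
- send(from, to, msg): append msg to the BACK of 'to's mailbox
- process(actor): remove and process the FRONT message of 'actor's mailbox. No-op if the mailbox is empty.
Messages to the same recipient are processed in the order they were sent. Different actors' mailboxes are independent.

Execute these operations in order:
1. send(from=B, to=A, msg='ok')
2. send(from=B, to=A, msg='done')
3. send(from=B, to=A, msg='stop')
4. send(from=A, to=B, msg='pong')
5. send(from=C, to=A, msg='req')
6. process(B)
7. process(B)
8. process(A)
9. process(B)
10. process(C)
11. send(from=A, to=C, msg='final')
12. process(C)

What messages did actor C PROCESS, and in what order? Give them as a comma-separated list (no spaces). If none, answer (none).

Answer: final

Derivation:
After 1 (send(from=B, to=A, msg='ok')): A:[ok] B:[] C:[]
After 2 (send(from=B, to=A, msg='done')): A:[ok,done] B:[] C:[]
After 3 (send(from=B, to=A, msg='stop')): A:[ok,done,stop] B:[] C:[]
After 4 (send(from=A, to=B, msg='pong')): A:[ok,done,stop] B:[pong] C:[]
After 5 (send(from=C, to=A, msg='req')): A:[ok,done,stop,req] B:[pong] C:[]
After 6 (process(B)): A:[ok,done,stop,req] B:[] C:[]
After 7 (process(B)): A:[ok,done,stop,req] B:[] C:[]
After 8 (process(A)): A:[done,stop,req] B:[] C:[]
After 9 (process(B)): A:[done,stop,req] B:[] C:[]
After 10 (process(C)): A:[done,stop,req] B:[] C:[]
After 11 (send(from=A, to=C, msg='final')): A:[done,stop,req] B:[] C:[final]
After 12 (process(C)): A:[done,stop,req] B:[] C:[]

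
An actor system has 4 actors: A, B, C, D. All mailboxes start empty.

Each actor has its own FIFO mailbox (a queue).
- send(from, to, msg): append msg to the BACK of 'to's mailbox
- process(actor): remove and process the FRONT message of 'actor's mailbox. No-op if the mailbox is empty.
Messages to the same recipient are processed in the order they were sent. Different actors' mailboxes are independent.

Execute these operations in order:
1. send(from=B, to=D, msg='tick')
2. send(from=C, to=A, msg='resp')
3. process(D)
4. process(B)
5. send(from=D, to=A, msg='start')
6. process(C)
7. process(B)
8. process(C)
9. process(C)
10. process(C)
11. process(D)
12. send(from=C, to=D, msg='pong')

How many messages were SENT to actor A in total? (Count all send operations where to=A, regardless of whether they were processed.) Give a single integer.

After 1 (send(from=B, to=D, msg='tick')): A:[] B:[] C:[] D:[tick]
After 2 (send(from=C, to=A, msg='resp')): A:[resp] B:[] C:[] D:[tick]
After 3 (process(D)): A:[resp] B:[] C:[] D:[]
After 4 (process(B)): A:[resp] B:[] C:[] D:[]
After 5 (send(from=D, to=A, msg='start')): A:[resp,start] B:[] C:[] D:[]
After 6 (process(C)): A:[resp,start] B:[] C:[] D:[]
After 7 (process(B)): A:[resp,start] B:[] C:[] D:[]
After 8 (process(C)): A:[resp,start] B:[] C:[] D:[]
After 9 (process(C)): A:[resp,start] B:[] C:[] D:[]
After 10 (process(C)): A:[resp,start] B:[] C:[] D:[]
After 11 (process(D)): A:[resp,start] B:[] C:[] D:[]
After 12 (send(from=C, to=D, msg='pong')): A:[resp,start] B:[] C:[] D:[pong]

Answer: 2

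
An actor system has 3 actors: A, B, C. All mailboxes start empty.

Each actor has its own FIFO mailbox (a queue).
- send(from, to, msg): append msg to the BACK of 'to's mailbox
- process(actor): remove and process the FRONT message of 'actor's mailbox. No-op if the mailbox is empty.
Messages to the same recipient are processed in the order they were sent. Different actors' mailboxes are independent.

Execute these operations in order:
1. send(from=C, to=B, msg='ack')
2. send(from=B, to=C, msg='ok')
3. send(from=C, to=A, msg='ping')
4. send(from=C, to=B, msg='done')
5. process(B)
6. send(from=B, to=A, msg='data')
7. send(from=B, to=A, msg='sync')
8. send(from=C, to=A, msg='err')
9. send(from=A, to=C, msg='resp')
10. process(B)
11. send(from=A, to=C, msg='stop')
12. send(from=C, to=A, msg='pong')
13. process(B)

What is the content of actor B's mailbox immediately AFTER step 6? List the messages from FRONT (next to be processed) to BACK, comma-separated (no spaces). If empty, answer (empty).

After 1 (send(from=C, to=B, msg='ack')): A:[] B:[ack] C:[]
After 2 (send(from=B, to=C, msg='ok')): A:[] B:[ack] C:[ok]
After 3 (send(from=C, to=A, msg='ping')): A:[ping] B:[ack] C:[ok]
After 4 (send(from=C, to=B, msg='done')): A:[ping] B:[ack,done] C:[ok]
After 5 (process(B)): A:[ping] B:[done] C:[ok]
After 6 (send(from=B, to=A, msg='data')): A:[ping,data] B:[done] C:[ok]

done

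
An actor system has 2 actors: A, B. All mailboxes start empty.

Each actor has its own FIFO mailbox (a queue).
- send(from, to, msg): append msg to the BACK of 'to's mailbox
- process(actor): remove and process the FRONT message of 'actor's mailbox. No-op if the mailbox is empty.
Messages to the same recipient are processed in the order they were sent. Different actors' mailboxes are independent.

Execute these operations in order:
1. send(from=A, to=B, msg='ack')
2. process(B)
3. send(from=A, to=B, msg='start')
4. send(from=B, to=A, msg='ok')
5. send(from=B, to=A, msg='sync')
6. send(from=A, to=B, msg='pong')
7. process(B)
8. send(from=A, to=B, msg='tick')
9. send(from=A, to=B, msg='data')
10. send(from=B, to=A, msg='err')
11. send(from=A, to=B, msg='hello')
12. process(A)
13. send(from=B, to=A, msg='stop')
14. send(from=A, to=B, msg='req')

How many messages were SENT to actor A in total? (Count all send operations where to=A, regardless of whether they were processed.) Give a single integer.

After 1 (send(from=A, to=B, msg='ack')): A:[] B:[ack]
After 2 (process(B)): A:[] B:[]
After 3 (send(from=A, to=B, msg='start')): A:[] B:[start]
After 4 (send(from=B, to=A, msg='ok')): A:[ok] B:[start]
After 5 (send(from=B, to=A, msg='sync')): A:[ok,sync] B:[start]
After 6 (send(from=A, to=B, msg='pong')): A:[ok,sync] B:[start,pong]
After 7 (process(B)): A:[ok,sync] B:[pong]
After 8 (send(from=A, to=B, msg='tick')): A:[ok,sync] B:[pong,tick]
After 9 (send(from=A, to=B, msg='data')): A:[ok,sync] B:[pong,tick,data]
After 10 (send(from=B, to=A, msg='err')): A:[ok,sync,err] B:[pong,tick,data]
After 11 (send(from=A, to=B, msg='hello')): A:[ok,sync,err] B:[pong,tick,data,hello]
After 12 (process(A)): A:[sync,err] B:[pong,tick,data,hello]
After 13 (send(from=B, to=A, msg='stop')): A:[sync,err,stop] B:[pong,tick,data,hello]
After 14 (send(from=A, to=B, msg='req')): A:[sync,err,stop] B:[pong,tick,data,hello,req]

Answer: 4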